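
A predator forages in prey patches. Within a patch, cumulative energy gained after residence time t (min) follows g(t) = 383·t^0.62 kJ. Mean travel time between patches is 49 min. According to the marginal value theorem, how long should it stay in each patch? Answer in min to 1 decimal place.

Maximise g(t)/(T+t): set derivative to zero → g'(t)(T+t) = g(t).
g'(t) = 0.62·383·t^-0.38. Setting 0.62·383·t^-0.38 = 383·t^0.62/(49+t) gives 0.62(49+t) = t, so 0.38·t = 0.62×49.
t* = 0.62×49/0.38 = 79.95 min.

79.9 min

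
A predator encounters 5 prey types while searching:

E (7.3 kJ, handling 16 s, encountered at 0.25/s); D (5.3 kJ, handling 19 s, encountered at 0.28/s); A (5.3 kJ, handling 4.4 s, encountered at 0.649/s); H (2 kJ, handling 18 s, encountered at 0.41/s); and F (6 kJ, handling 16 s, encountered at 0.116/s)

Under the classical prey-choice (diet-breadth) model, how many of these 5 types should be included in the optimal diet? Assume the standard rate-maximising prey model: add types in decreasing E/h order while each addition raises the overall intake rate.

Rank by E/h (kJ/s): A 1.2, E 0.456, F 0.375, D 0.279, H 0.111. Include each in turn until the next type's E/h falls below the running intake rate.
Rate on top 1: 0.8921. E: 0.456 < 0.8921 → exclude; stop.
Optimal diet: A — 1 of 5 types.

1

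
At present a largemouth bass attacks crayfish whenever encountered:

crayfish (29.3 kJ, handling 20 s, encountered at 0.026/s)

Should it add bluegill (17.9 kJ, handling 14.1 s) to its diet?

Current rate: (0.026×29.3)/(1 + 0.026×20) = 0.5012 kJ/s.
bluegill: E/h = 17.9/14.1 = 1.27 kJ/s.
Since 1.27 > R, including bluegill increases the long-run rate.

Yes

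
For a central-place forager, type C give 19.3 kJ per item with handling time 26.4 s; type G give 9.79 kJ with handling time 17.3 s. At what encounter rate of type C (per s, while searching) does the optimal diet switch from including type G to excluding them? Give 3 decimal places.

The zero-one rule: include type G iff E₂/h₂ > λE₁/(1+λh₁). Equality gives the switch point.
λE₁h₂ = E₂ + λE₂h₁ ⇒ λ = E₂/(E₁h₂ − E₂h₁) = 9.79/(333.9 − 258.5) = 0.1298 per s.

0.130 per s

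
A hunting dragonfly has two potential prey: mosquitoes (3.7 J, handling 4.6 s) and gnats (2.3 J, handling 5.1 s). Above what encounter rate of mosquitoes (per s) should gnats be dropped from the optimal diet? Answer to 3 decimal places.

At the threshold, the rate on mosquitoes alone equals the profitability of gnats: λ·3.7/(1 + λ·4.6) = 2.3/5.1 = 0.451.
Rearranging, λ(3.7 − 0.451×4.6) = 0.451, so λ = 0.451/1.625 = 0.2774 per s.

0.277 per s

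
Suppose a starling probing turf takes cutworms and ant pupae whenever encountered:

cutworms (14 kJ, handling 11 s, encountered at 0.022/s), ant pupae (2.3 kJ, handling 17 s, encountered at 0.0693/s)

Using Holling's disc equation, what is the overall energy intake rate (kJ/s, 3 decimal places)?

R = Σλ_iE_i / (1 + Σλ_ih_i)
Numerator: 0.022×14 + 0.0693×2.3 = 0.4674
Denominator: 1 + 0.022×11 + 0.0693×17 = 2.42
R = 0.4674/2.42 = 0.1931 kJ/s

0.193 kJ/s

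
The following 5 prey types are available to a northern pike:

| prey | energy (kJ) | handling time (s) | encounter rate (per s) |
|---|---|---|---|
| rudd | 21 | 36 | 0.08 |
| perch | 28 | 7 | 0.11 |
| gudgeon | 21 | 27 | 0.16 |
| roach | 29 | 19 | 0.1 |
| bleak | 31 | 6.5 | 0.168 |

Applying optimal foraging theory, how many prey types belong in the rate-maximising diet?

2

E/h in descending order: bleak 4.77, perch 4, roach 1.53, gudgeon 0.778, rudd 0.583 kJ/s. The optimal diet is the largest prefix of this list for which every included type satisfies E_i/h_i > R on the types above it.
Rate on top 1: 2.489. perch: 4 > 2.489 → include.
Rate on top 2: 2.896. roach: 1.53 < 2.896 → exclude; stop.
Optimal diet: bleak, perch — 2 of 5 types.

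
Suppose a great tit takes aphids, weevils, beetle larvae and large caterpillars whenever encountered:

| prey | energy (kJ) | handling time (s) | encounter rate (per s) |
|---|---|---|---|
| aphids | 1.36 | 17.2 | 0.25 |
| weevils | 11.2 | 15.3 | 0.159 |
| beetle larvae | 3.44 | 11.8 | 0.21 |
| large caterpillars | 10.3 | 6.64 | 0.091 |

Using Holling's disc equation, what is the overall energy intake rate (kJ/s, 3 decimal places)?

Energy encountered per unit search time: 0.25×1.36 + 0.159×11.2 + 0.21×3.44 + 0.091×10.3 = 3.78 kJ/s.
Handling time per unit search time: 0.25×17.2 + 0.159×15.3 + 0.21×11.8 + 0.091×6.64 = 9.815.
Rate = 3.78/(1 + 9.815) = 0.3496 kJ/s.

0.350 kJ/s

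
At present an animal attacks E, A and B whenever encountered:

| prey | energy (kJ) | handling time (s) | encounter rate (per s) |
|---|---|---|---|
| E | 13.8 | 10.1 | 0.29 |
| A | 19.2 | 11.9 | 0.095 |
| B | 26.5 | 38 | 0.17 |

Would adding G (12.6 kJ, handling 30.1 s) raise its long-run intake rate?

No

Current rate: (0.29×13.8 + 0.095×19.2 + 0.17×26.5)/(1 + 0.29×10.1 + 0.095×11.9 + 0.17×38) = 0.8968 kJ/s.
G: E/h = 12.6/30.1 = 0.4186 kJ/s.
Since 0.4186 < R, time spent handling G is better spent searching.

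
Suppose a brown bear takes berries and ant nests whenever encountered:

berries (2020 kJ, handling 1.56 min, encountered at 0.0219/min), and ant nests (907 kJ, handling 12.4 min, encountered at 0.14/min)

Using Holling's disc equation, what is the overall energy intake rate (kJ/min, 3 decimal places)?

61.808 kJ/min

R = Σλ_iE_i / (1 + Σλ_ih_i)
Numerator: 0.0219×2020 + 0.14×907 = 171.2
Denominator: 1 + 0.0219×1.56 + 0.14×12.4 = 2.77
R = 171.2/2.77 = 61.81 kJ/min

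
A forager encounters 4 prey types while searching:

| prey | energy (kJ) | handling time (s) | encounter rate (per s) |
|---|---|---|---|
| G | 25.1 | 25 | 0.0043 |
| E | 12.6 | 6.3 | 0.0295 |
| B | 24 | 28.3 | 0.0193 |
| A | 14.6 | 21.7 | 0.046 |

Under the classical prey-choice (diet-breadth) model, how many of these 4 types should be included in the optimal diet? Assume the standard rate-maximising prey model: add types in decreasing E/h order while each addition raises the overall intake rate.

4

E/h in descending order: E 2, G 1, B 0.848, A 0.673 kJ/s. The optimal diet is the largest prefix of this list for which every included type satisfies E_i/h_i > R on the types above it.
Rate on top 1: 0.3134. G: 1 > 0.3134 → include.
Rate on top 2: 0.3708. B: 0.848 > 0.3708 → include.
Rate on top 3: 0.5125. A: 0.673 > 0.5125 → include.
Optimal diet: E, G, B, A — 4 of 4 types.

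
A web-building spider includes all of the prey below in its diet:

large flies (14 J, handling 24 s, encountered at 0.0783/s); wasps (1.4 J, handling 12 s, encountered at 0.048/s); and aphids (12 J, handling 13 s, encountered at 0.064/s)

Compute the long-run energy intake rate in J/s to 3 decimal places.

Energy encountered per unit search time: 0.0783×14 + 0.048×1.4 + 0.064×12 = 1.931 J/s.
Handling time per unit search time: 0.0783×24 + 0.048×12 + 0.064×13 = 3.287.
Rate = 1.931/(1 + 3.287) = 0.4505 J/s.

0.451 J/s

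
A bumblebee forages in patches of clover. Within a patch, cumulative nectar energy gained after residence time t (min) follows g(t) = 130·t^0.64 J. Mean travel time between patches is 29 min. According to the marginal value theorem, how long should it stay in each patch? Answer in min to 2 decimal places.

51.56 min

By the marginal value theorem, leave when the instantaneous gain rate g'(t) equals the habitat-wide average g(t)/(T + t).
g'(t) = 0.64·130·t^-0.36. Setting 0.64·130·t^-0.36 = 130·t^0.64/(29+t) gives 0.64(29+t) = t, so 0.36·t = 0.64×29.
t* = 0.64×29/0.36 = 51.56 min.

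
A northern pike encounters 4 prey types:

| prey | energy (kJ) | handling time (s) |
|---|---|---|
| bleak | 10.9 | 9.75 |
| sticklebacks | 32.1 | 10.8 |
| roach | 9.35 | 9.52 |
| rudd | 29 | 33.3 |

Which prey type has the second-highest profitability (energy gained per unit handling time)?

In descending order of E/h:
sticklebacks: 32.1/10.8 = 2.97 kJ/s
bleak: 10.9/9.75 = 1.12 kJ/s
roach: 9.35/9.52 = 0.982 kJ/s
rudd: 29/33.3 = 0.871 kJ/s

bleak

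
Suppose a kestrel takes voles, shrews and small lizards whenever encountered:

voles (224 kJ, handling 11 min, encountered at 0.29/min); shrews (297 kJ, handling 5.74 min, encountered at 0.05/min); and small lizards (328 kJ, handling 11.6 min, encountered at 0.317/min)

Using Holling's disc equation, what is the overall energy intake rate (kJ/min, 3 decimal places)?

22.539 kJ/min

R = Σλ_iE_i / (1 + Σλ_ih_i)
Numerator: 0.29×224 + 0.05×297 + 0.317×328 = 183.8
Denominator: 1 + 0.29×11 + 0.05×5.74 + 0.317×11.6 = 8.154
R = 183.8/8.154 = 22.54 kJ/min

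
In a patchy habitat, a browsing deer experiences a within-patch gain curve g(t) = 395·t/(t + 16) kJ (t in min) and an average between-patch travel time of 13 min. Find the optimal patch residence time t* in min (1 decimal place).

By the marginal value theorem, leave when the instantaneous gain rate g'(t) equals the habitat-wide average g(t)/(T + t).
g'(t) = 395·16/(t + 16)². Setting 395·16/(t+16)² = 395t/[(t+16)(13+t)] gives 16(13+t) = t(t+16), so t² = 16×13 = 208.
t* = √208 = 14.42 min.

14.4 min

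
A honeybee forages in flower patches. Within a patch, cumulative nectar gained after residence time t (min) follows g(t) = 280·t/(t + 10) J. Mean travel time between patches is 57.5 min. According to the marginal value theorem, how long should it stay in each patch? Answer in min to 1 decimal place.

24.0 min

By the marginal value theorem, leave when the instantaneous gain rate g'(t) equals the habitat-wide average g(t)/(T + t).
g'(t) = 280·10/(t + 10)². Setting 280·10/(t+10)² = 280t/[(t+10)(57.5+t)] gives 10(57.5+t) = t(t+10), so t² = 10×57.5 = 575.
t* = √575 = 23.98 min.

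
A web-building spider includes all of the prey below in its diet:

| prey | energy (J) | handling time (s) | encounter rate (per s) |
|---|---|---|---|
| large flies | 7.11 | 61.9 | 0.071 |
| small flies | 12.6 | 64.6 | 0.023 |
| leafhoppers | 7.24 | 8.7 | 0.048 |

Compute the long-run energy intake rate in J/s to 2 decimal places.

Energy encountered per unit search time: 0.071×7.11 + 0.023×12.6 + 0.048×7.24 = 1.142 J/s.
Handling time per unit search time: 0.071×61.9 + 0.023×64.6 + 0.048×8.7 = 6.298.
Rate = 1.142/(1 + 6.298) = 0.1565 J/s.

0.16 J/s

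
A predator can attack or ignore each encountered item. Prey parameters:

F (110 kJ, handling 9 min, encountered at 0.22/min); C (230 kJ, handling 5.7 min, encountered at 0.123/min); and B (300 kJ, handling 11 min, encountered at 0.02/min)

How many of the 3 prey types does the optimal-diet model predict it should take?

E/h in descending order: C 40.4, B 27.3, F 12.2 kJ/min. The optimal diet is the largest prefix of this list for which every included type satisfies E_i/h_i > R on the types above it.
Rate on top 1: 16.63. B: 27.3 > 16.63 → include.
Rate on top 2: 17.85. F: 12.2 < 17.85 → exclude; stop.
Optimal diet: C, B — 2 of 3 types.

2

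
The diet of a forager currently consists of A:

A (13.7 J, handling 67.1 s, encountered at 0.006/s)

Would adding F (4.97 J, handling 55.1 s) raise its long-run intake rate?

Intake rate on the current diet: R = (0.006×13.7) / (1 + 0.006×67.1) = 0.0822/1.403 = 0.05861 J/s.
F: E/h = 4.97/55.1 = 0.0902 J/s.
0.0902 > 0.05861, so adding F raises the average — include it.

Yes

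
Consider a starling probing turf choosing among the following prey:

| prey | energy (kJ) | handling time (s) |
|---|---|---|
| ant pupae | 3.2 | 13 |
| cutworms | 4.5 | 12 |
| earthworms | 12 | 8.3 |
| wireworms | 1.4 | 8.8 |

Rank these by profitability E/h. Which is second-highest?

In descending order of E/h:
earthworms: 12/8.3 = 1.45 kJ/s
cutworms: 4.5/12 = 0.375 kJ/s
ant pupae: 3.2/13 = 0.246 kJ/s
wireworms: 1.4/8.8 = 0.159 kJ/s

cutworms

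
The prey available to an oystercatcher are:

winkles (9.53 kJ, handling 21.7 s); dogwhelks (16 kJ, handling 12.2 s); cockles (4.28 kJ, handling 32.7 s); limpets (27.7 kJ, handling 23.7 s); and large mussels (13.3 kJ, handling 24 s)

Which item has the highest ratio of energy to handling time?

dogwhelks

Profitability E/h (kJ/s): winkles = 9.53/21.7 = 0.439, dogwhelks = 16/12.2 = 1.31, cockles = 4.28/32.7 = 0.131, limpets = 27.7/23.7 = 1.17, large mussels = 13.3/24 = 0.554.
Ranked: dogwhelks > limpets > large mussels > winkles > cockles.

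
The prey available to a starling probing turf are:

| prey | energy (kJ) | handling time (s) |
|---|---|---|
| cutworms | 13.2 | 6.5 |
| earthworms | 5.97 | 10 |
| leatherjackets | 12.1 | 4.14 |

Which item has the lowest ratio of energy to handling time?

Profitability E/h (kJ/s): cutworms = 13.2/6.5 = 2.03, earthworms = 5.97/10 = 0.597, leatherjackets = 12.1/4.14 = 2.92.
Ranked: leatherjackets > cutworms > earthworms.

earthworms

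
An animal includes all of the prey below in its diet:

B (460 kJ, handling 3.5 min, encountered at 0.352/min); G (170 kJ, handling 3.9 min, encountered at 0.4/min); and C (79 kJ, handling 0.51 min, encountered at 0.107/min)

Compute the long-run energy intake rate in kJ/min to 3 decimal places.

61.970 kJ/min

Energy encountered per unit search time: 0.352×460 + 0.4×170 + 0.107×79 = 238.4 kJ/min.
Handling time per unit search time: 0.352×3.5 + 0.4×3.9 + 0.107×0.51 = 2.847.
Rate = 238.4/(1 + 2.847) = 61.97 kJ/min.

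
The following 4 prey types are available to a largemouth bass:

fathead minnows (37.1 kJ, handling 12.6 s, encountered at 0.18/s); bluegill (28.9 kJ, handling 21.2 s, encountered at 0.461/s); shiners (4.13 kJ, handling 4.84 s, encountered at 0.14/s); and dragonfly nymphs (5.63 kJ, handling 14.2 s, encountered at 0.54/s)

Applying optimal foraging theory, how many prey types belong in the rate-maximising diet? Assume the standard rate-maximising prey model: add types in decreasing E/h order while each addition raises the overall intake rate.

1

E/h in descending order: fathead minnows 2.94, bluegill 1.36, shiners 0.853, dragonfly nymphs 0.396 kJ/s. The optimal diet is the largest prefix of this list for which every included type satisfies E_i/h_i > R on the types above it.
Rate on top 1: 2.043. bluegill: 1.36 < 2.043 → exclude; stop.
Optimal diet: fathead minnows — 1 of 4 types.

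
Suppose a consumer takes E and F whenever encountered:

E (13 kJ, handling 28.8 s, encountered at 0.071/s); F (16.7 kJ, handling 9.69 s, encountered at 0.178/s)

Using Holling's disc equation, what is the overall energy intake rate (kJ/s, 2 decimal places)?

0.82 kJ/s

R = Σλ_iE_i / (1 + Σλ_ih_i)
Numerator: 0.071×13 + 0.178×16.7 = 3.896
Denominator: 1 + 0.071×28.8 + 0.178×9.69 = 4.77
R = 3.896/4.77 = 0.8168 kJ/s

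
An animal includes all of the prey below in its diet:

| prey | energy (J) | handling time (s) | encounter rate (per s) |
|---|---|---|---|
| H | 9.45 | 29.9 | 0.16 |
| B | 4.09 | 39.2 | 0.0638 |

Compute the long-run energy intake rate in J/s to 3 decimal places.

0.214 J/s

R = (0.16×9.45 + 0.0638×4.09) / (1 + 0.16×29.9 + 0.0638×39.2) = 1.773/8.285 = 0.214 J/s.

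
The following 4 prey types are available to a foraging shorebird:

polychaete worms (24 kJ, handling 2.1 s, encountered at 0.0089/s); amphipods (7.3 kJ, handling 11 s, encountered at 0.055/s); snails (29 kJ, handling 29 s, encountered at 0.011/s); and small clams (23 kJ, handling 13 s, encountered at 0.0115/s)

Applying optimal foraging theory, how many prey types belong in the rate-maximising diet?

E/h in descending order: polychaete worms 11.4, small clams 1.77, snails 1, amphipods 0.664 kJ/s. The optimal diet is the largest prefix of this list for which every included type satisfies E_i/h_i > R on the types above it.
Rate on top 1: 0.2097. small clams: 1.77 > 0.2097 → include.
Rate on top 2: 0.4093. snails: 1 > 0.4093 → include.
Rate on top 3: 0.536. amphipods: 0.664 > 0.536 → include.
Optimal diet: polychaete worms, small clams, snails, amphipods — 4 of 4 types.

4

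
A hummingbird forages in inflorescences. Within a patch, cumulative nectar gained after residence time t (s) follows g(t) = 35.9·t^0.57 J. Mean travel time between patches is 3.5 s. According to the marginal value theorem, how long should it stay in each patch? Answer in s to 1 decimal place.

4.6 s

Optimal t* satisfies g'(t*) = g(t*)/(T + t*).
g'(t) = 0.57·35.9·t^-0.43. Setting 0.57·35.9·t^-0.43 = 35.9·t^0.57/(3.5+t) gives 0.57(3.5+t) = t, so 0.43·t = 0.57×3.5.
t* = 0.57×3.5/0.43 = 4.64 s.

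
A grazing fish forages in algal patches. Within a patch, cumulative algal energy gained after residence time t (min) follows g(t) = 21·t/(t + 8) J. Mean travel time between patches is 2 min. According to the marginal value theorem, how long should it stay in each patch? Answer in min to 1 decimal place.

By the marginal value theorem, leave when the instantaneous gain rate g'(t) equals the habitat-wide average g(t)/(T + t).
g'(t) = 21·8/(t + 8)². Setting 21·8/(t+8)² = 21t/[(t+8)(2+t)] gives 8(2+t) = t(t+8), so t² = 8×2 = 16.
t* = √16 = 4 min.

4.0 min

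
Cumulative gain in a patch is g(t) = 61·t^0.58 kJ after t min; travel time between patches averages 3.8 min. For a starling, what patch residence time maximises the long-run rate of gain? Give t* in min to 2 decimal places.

Maximise g(t)/(T+t): set derivative to zero → g'(t)(T+t) = g(t).
g'(t) = 0.58·61·t^-0.42. Setting 0.58·61·t^-0.42 = 61·t^0.58/(3.8+t) gives 0.58(3.8+t) = t, so 0.42·t = 0.58×3.8.
t* = 0.58×3.8/0.42 = 5.248 min.

5.25 min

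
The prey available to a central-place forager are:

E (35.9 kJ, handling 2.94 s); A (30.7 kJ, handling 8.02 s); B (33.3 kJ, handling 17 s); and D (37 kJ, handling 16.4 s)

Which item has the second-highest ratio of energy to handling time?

A

Profitability E/h (kJ/s): E = 35.9/2.94 = 12.2, A = 30.7/8.02 = 3.83, B = 33.3/17 = 1.96, D = 37/16.4 = 2.26.
Ranked: E > A > D > B.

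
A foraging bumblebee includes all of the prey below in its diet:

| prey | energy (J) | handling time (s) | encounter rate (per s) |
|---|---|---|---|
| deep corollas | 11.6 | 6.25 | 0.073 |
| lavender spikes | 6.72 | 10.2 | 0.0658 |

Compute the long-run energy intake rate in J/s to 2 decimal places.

0.61 J/s

Energy encountered per unit search time: 0.073×11.6 + 0.0658×6.72 = 1.289 J/s.
Handling time per unit search time: 0.073×6.25 + 0.0658×10.2 = 1.127.
Rate = 1.289/(1 + 1.127) = 0.6059 J/s.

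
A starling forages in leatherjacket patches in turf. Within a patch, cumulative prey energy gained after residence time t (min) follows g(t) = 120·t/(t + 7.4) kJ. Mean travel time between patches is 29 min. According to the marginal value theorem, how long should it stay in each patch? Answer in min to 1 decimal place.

Maximise g(t)/(T+t): set derivative to zero → g'(t)(T+t) = g(t).
g'(t) = 120·7.4/(t + 7.4)². Setting 120·7.4/(t+7.4)² = 120t/[(t+7.4)(29+t)] gives 7.4(29+t) = t(t+7.4), so t² = 7.4×29 = 214.6.
t* = √214.6 = 14.65 min.

14.6 min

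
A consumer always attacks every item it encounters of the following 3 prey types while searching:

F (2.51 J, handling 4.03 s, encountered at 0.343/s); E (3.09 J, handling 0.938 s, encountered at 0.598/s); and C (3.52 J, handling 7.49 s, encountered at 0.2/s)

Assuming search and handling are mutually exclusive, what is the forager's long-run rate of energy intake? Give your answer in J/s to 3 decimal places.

R = Σλ_iE_i / (1 + Σλ_ih_i)
Numerator: 0.343×2.51 + 0.598×3.09 + 0.2×3.52 = 3.413
Denominator: 1 + 0.343×4.03 + 0.598×0.938 + 0.2×7.49 = 4.441
R = 3.413/4.441 = 0.7684 J/s

0.768 J/s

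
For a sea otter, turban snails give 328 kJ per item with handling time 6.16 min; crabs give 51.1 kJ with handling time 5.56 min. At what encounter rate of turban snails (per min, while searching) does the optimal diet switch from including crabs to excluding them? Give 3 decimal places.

0.034 per min

The zero-one rule: include crabs iff E₂/h₂ > λE₁/(1+λh₁). Equality gives the switch point.
λE₁h₂ = E₂ + λE₂h₁ ⇒ λ = E₂/(E₁h₂ − E₂h₁) = 51.1/(1824 − 314.8) = 0.03387 per min.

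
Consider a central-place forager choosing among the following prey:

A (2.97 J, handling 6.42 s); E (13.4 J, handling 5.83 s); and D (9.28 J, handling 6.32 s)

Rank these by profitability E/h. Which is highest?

In descending order of E/h:
E: 13.4/5.83 = 2.3 J/s
D: 9.28/6.32 = 1.47 J/s
A: 2.97/6.42 = 0.463 J/s

E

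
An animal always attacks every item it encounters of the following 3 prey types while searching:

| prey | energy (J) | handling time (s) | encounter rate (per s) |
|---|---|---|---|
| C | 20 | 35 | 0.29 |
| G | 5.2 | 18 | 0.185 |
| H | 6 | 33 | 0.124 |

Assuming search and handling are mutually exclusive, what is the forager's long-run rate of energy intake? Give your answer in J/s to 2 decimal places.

0.40 J/s

R = Σλ_iE_i / (1 + Σλ_ih_i)
Numerator: 0.29×20 + 0.185×5.2 + 0.124×6 = 7.506
Denominator: 1 + 0.29×35 + 0.185×18 + 0.124×33 = 18.57
R = 7.506/18.57 = 0.4042 J/s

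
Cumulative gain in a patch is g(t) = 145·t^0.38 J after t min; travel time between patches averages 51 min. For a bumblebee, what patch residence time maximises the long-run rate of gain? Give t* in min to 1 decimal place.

31.3 min

Optimal t* satisfies g'(t*) = g(t*)/(T + t*).
g'(t) = 0.38·145·t^-0.62. Setting 0.38·145·t^-0.62 = 145·t^0.38/(51+t) gives 0.38(51+t) = t, so 0.62·t = 0.38×51.
t* = 0.38×51/0.62 = 31.26 min.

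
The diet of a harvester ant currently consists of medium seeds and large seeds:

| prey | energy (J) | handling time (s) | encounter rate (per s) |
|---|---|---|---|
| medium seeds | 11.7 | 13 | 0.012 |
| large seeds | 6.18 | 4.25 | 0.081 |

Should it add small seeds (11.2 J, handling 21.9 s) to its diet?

Yes

Current rate: (0.012×11.7 + 0.081×6.18)/(1 + 0.012×13 + 0.081×4.25) = 0.4272 J/s.
small seeds: E/h = 11.2/21.9 = 0.5114 J/s.
Since 0.5114 > R, including small seeds increases the long-run rate.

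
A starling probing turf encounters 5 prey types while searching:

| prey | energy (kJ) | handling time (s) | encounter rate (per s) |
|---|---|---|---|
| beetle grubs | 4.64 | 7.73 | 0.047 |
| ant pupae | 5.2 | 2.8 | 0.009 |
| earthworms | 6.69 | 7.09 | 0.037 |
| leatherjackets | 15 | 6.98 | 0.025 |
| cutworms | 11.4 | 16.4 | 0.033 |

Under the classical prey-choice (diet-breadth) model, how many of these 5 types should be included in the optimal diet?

E/h in descending order: leatherjackets 2.15, ant pupae 1.86, earthworms 0.944, cutworms 0.695, beetle grubs 0.6 kJ/s. The optimal diet is the largest prefix of this list for which every included type satisfies E_i/h_i > R on the types above it.
Rate on top 1: 0.3193. ant pupae: 1.86 > 0.3193 → include.
Rate on top 2: 0.3516. earthworms: 0.944 > 0.3516 → include.
Rate on top 3: 0.4578. cutworms: 0.695 > 0.4578 → include.
Rate on top 4: 0.5219. beetle grubs: 0.6 > 0.5219 → include.
Optimal diet: leatherjackets, ant pupae, earthworms, cutworms, beetle grubs — 5 of 5 types.

5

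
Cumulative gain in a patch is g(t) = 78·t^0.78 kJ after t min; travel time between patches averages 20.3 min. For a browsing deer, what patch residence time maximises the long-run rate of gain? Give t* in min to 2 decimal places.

Optimal t* satisfies g'(t*) = g(t*)/(T + t*).
g'(t) = 0.78·78·t^-0.22. Setting 0.78·78·t^-0.22 = 78·t^0.78/(20.3+t) gives 0.78(20.3+t) = t, so 0.22·t = 0.78×20.3.
t* = 0.78×20.3/0.22 = 71.97 min.

71.97 min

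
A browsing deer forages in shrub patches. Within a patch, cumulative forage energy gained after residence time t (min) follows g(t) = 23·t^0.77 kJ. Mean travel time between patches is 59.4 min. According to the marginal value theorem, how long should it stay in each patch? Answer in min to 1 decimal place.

Maximise g(t)/(T+t): set derivative to zero → g'(t)(T+t) = g(t).
g'(t) = 0.77·23·t^-0.23. Setting 0.77·23·t^-0.23 = 23·t^0.77/(59.4+t) gives 0.77(59.4+t) = t, so 0.23·t = 0.77×59.4.
t* = 0.77×59.4/0.23 = 198.9 min.

198.9 min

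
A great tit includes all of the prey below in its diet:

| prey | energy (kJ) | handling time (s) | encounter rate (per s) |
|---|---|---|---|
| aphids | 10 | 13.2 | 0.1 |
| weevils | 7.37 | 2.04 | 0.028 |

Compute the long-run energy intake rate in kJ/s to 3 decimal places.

0.507 kJ/s

Energy encountered per unit search time: 0.1×10 + 0.028×7.37 = 1.206 kJ/s.
Handling time per unit search time: 0.1×13.2 + 0.028×2.04 = 1.377.
Rate = 1.206/(1 + 1.377) = 0.5075 kJ/s.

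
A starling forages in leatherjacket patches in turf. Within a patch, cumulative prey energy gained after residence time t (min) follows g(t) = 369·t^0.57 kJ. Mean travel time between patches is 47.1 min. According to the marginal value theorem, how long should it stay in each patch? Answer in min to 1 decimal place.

62.4 min

By the marginal value theorem, leave when the instantaneous gain rate g'(t) equals the habitat-wide average g(t)/(T + t).
g'(t) = 0.57·369·t^-0.43. Setting 0.57·369·t^-0.43 = 369·t^0.57/(47.1+t) gives 0.57(47.1+t) = t, so 0.43·t = 0.57×47.1.
t* = 0.57×47.1/0.43 = 62.43 min.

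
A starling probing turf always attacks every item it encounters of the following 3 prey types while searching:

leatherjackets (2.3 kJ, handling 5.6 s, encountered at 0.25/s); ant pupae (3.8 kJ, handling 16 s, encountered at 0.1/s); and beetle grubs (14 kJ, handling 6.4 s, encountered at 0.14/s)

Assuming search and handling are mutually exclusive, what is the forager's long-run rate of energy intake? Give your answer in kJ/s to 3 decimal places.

0.595 kJ/s

R = (0.25×2.3 + 0.1×3.8 + 0.14×14) / (1 + 0.25×5.6 + 0.1×16 + 0.14×6.4) = 2.915/4.896 = 0.5954 kJ/s.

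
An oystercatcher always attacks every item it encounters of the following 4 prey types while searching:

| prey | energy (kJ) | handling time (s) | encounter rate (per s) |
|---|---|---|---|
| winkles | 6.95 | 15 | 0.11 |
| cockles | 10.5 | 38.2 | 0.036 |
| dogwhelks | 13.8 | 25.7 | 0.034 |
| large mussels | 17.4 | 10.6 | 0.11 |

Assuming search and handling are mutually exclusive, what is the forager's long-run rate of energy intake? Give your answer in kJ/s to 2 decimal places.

Energy encountered per unit search time: 0.11×6.95 + 0.036×10.5 + 0.034×13.8 + 0.11×17.4 = 3.526 kJ/s.
Handling time per unit search time: 0.11×15 + 0.036×38.2 + 0.034×25.7 + 0.11×10.6 = 5.065.
Rate = 3.526/(1 + 5.065) = 0.5813 kJ/s.

0.58 kJ/s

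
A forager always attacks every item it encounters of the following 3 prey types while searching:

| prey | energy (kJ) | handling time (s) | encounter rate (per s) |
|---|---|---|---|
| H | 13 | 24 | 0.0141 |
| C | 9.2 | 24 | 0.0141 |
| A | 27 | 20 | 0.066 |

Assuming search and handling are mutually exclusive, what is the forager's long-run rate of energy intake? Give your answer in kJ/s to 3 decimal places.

0.699 kJ/s

R = (0.0141×13 + 0.0141×9.2 + 0.066×27) / (1 + 0.0141×24 + 0.0141×24 + 0.066×20) = 2.095/2.997 = 0.6991 kJ/s.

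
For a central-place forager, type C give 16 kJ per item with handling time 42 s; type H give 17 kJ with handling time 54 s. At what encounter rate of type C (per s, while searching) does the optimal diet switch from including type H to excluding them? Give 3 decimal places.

0.113 per s

At the threshold, the rate on type C alone equals the profitability of type H: λ·16/(1 + λ·42) = 17/54 = 0.3148.
Rearranging, λ(16 − 0.3148×42) = 0.3148, so λ = 0.3148/2.778 = 0.1133 per s.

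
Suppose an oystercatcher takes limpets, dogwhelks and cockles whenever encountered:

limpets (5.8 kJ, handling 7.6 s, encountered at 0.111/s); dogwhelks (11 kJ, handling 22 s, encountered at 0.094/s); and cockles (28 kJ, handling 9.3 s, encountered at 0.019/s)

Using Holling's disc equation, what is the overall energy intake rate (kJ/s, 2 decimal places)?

0.54 kJ/s

R = Σλ_iE_i / (1 + Σλ_ih_i)
Numerator: 0.111×5.8 + 0.094×11 + 0.019×28 = 2.21
Denominator: 1 + 0.111×7.6 + 0.094×22 + 0.019×9.3 = 4.088
R = 2.21/4.088 = 0.5405 kJ/s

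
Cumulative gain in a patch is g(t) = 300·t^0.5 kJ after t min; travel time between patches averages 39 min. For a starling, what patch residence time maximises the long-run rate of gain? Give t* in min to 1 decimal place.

By the marginal value theorem, leave when the instantaneous gain rate g'(t) equals the habitat-wide average g(t)/(T + t).
g'(t) = 0.5·300·t^-0.5. Setting 0.5·300·t^-0.5 = 300·t^0.5/(39+t) gives 0.5(39+t) = t, so 0.50·t = 0.5×39.
t* = 0.5×39/0.50 = 39 min.

39.0 min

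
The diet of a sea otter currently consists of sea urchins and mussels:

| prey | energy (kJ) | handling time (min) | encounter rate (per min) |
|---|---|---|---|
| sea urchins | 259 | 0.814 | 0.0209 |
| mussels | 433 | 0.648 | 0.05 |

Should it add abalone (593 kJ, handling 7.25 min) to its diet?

Current rate: (0.0209×259 + 0.05×433)/(1 + 0.0209×0.814 + 0.05×0.648) = 25.79 kJ/min.
abalone: E/h = 593/7.25 = 81.79 kJ/min.
Since 81.79 > R, including abalone increases the long-run rate.

Yes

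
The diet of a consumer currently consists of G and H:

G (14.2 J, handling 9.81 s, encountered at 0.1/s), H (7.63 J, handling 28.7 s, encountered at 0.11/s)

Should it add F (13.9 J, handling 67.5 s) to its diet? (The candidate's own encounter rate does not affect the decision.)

No

Current rate: (0.1×14.2 + 0.11×7.63)/(1 + 0.1×9.81 + 0.11×28.7) = 0.4397 J/s.
F: E/h = 13.9/67.5 = 0.2059 J/s.
0.2059 < 0.4397, so adding F would lower the average — exclude it.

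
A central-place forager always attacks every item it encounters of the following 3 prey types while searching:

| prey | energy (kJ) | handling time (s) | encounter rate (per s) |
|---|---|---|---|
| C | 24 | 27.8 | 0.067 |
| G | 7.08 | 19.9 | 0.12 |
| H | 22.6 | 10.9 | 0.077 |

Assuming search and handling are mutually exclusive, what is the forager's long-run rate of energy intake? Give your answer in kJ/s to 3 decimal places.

Energy encountered per unit search time: 0.067×24 + 0.12×7.08 + 0.077×22.6 = 4.198 kJ/s.
Handling time per unit search time: 0.067×27.8 + 0.12×19.9 + 0.077×10.9 = 5.09.
Rate = 4.198/(1 + 5.09) = 0.6893 kJ/s.

0.689 kJ/s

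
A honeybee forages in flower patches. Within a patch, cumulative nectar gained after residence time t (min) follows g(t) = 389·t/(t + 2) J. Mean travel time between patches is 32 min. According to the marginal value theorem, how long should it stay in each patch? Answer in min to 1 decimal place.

8.0 min

Maximise g(t)/(T+t): set derivative to zero → g'(t)(T+t) = g(t).
g'(t) = 389·2/(t + 2)². Setting 389·2/(t+2)² = 389t/[(t+2)(32+t)] gives 2(32+t) = t(t+2), so t² = 2×32 = 64.
t* = √64 = 8 min.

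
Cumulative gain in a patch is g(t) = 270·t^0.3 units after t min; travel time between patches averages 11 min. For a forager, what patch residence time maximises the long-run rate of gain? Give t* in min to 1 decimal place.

Maximise g(t)/(T+t): set derivative to zero → g'(t)(T+t) = g(t).
g'(t) = 0.3·270·t^-0.7. Setting 0.3·270·t^-0.7 = 270·t^0.3/(11+t) gives 0.3(11+t) = t, so 0.70·t = 0.3×11.
t* = 0.3×11/0.70 = 4.714 min.

4.7 min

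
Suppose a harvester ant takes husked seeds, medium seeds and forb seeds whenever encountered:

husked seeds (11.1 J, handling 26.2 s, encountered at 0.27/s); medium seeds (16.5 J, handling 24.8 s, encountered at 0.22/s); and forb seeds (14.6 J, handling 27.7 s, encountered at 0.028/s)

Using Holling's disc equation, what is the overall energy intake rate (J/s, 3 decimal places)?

R = Σλ_iE_i / (1 + Σλ_ih_i)
Numerator: 0.27×11.1 + 0.22×16.5 + 0.028×14.6 = 7.036
Denominator: 1 + 0.27×26.2 + 0.22×24.8 + 0.028×27.7 = 14.31
R = 7.036/14.31 = 0.4918 J/s

0.492 J/s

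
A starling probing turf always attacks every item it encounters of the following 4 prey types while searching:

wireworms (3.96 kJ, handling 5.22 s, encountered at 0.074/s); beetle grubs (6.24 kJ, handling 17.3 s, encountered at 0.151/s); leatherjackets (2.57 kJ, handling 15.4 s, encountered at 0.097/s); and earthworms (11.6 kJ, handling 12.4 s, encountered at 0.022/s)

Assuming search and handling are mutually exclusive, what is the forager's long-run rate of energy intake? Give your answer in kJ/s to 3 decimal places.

R = Σλ_iE_i / (1 + Σλ_ih_i)
Numerator: 0.074×3.96 + 0.151×6.24 + 0.097×2.57 + 0.022×11.6 = 1.74
Denominator: 1 + 0.074×5.22 + 0.151×17.3 + 0.097×15.4 + 0.022×12.4 = 5.765
R = 1.74/5.765 = 0.3018 kJ/s

0.302 kJ/s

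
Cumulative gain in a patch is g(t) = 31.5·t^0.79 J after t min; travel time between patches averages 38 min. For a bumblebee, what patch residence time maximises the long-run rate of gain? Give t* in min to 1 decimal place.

143.0 min

Optimal t* satisfies g'(t*) = g(t*)/(T + t*).
g'(t) = 0.79·31.5·t^-0.21. Setting 0.79·31.5·t^-0.21 = 31.5·t^0.79/(38+t) gives 0.79(38+t) = t, so 0.21·t = 0.79×38.
t* = 0.79×38/0.21 = 143 min.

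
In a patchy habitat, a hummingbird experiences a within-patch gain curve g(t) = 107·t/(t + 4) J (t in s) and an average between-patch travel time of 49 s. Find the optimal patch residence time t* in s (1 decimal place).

14.0 s

Maximise g(t)/(T+t): set derivative to zero → g'(t)(T+t) = g(t).
g'(t) = 107·4/(t + 4)². Setting 107·4/(t+4)² = 107t/[(t+4)(49+t)] gives 4(49+t) = t(t+4), so t² = 4×49 = 196.
t* = √196 = 14 s.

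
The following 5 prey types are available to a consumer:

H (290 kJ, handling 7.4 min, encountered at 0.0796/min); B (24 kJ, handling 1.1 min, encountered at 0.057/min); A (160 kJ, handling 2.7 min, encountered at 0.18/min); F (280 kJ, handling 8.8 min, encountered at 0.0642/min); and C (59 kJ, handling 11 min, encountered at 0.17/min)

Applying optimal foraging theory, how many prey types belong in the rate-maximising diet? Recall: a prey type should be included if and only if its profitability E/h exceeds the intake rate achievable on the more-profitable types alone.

3

E/h in descending order: A 59.3, H 39.2, F 31.8, B 21.8, C 5.36 kJ/min. The optimal diet is the largest prefix of this list for which every included type satisfies E_i/h_i > R on the types above it.
Rate on top 1: 19.38. H: 39.2 > 19.38 → include.
Rate on top 2: 25. F: 31.8 > 25 → include.
Rate on top 3: 26.46. B: 21.8 < 26.46 → exclude; stop.
Optimal diet: A, H, F — 3 of 5 types.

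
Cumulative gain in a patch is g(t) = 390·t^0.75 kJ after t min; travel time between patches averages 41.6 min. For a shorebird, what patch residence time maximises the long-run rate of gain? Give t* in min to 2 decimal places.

Optimal t* satisfies g'(t*) = g(t*)/(T + t*).
g'(t) = 0.75·390·t^-0.25. Setting 0.75·390·t^-0.25 = 390·t^0.75/(41.6+t) gives 0.75(41.6+t) = t, so 0.25·t = 0.75×41.6.
t* = 0.75×41.6/0.25 = 124.8 min.

124.80 min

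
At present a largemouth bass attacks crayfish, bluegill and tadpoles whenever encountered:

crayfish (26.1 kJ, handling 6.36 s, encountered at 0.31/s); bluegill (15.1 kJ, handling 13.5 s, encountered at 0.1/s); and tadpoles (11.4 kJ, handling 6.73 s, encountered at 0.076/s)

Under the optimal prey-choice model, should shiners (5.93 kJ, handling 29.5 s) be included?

No

On crayfish, bluegill and tadpoles alone, R = ΣλE/(1+Σλh) = 10.47/4.833 = 2.166 kJ/s.
shiners: E/h = 5.93/29.5 = 0.201 kJ/s.
0.201 < 2.166, so adding shiners would lower the average — exclude it.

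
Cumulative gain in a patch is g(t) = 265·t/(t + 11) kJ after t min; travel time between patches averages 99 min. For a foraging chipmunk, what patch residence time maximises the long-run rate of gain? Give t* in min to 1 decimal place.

33.0 min

Optimal t* satisfies g'(t*) = g(t*)/(T + t*).
g'(t) = 265·11/(t + 11)². Setting 265·11/(t+11)² = 265t/[(t+11)(99+t)] gives 11(99+t) = t(t+11), so t² = 11×99 = 1089.
t* = √1089 = 33 min.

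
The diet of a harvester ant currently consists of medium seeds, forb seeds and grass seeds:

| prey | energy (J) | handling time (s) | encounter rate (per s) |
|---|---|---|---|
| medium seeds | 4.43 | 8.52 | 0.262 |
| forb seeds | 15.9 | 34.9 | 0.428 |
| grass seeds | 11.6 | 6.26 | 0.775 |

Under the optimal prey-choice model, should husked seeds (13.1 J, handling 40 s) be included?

On medium seeds, forb seeds and grass seeds alone, R = ΣλE/(1+Σλh) = 16.96/23.02 = 0.7365 J/s.
husked seeds: E/h = 13.1/40 = 0.3275 J/s.
0.3275 < 0.7365, so adding husked seeds would lower the average — exclude it.

No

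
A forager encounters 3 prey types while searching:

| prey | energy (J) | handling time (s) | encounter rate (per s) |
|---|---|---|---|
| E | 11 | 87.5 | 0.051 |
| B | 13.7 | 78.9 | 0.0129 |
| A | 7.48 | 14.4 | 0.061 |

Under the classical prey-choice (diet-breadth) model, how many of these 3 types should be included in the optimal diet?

Profitabilities (E/h, J/s): A 0.519, B 0.174, E 0.126. Add prey in this order while the next type's profitability exceeds the intake rate on those already taken.
Rate on top 1: 0.2429. B: 0.174 < 0.2429 → exclude; stop.
Optimal diet: A — 1 of 3 types.

1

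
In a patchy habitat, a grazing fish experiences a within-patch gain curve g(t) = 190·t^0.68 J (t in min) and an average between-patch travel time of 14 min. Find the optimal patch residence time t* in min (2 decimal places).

29.75 min

Maximise g(t)/(T+t): set derivative to zero → g'(t)(T+t) = g(t).
g'(t) = 0.68·190·t^-0.32. Setting 0.68·190·t^-0.32 = 190·t^0.68/(14+t) gives 0.68(14+t) = t, so 0.32·t = 0.68×14.
t* = 0.68×14/0.32 = 29.75 min.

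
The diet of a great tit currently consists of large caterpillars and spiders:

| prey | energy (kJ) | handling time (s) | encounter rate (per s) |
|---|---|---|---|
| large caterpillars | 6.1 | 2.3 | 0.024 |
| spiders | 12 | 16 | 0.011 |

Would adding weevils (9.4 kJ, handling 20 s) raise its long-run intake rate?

Yes

On large caterpillars and spiders alone, R = ΣλE/(1+Σλh) = 0.2784/1.231 = 0.2261 kJ/s.
Profitability of weevils: 9.4/20 = 0.47 kJ/s.
0.47 > 0.2261, so adding weevils raises the average — include it.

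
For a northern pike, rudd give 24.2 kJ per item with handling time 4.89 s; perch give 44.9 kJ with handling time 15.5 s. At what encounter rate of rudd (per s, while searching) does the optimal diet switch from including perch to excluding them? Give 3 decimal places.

The zero-one rule: include perch iff E₂/h₂ > λE₁/(1+λh₁). Equality gives the switch point.
λE₁h₂ = E₂ + λE₂h₁ ⇒ λ = E₂/(E₁h₂ − E₂h₁) = 44.9/(375.1 − 219.6) = 0.2887 per s.

0.289 per s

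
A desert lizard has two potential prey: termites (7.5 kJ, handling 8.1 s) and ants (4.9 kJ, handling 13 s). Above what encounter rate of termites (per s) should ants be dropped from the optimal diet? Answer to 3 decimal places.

0.085 per s

At the threshold, the rate on termites alone equals the profitability of ants: λ·7.5/(1 + λ·8.1) = 4.9/13 = 0.3769.
Rearranging, λ(7.5 − 0.3769×8.1) = 0.3769, so λ = 0.3769/4.447 = 0.08476 per s.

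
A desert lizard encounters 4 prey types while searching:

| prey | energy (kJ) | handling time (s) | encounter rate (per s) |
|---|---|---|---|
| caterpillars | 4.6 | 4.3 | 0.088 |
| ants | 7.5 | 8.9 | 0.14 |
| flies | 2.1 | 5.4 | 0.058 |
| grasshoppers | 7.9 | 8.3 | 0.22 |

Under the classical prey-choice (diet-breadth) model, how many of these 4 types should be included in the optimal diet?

3

Rank by E/h (kJ/s): caterpillars 1.07, grasshoppers 0.952, ants 0.843, flies 0.389. Include each in turn until the next type's E/h falls below the running intake rate.
Rate on top 1: 0.2937. grasshoppers: 0.952 > 0.2937 → include.
Rate on top 2: 0.6687. ants: 0.843 > 0.6687 → include.
Rate on top 3: 0.7174. flies: 0.389 < 0.7174 → exclude; stop.
Optimal diet: caterpillars, grasshoppers, ants — 3 of 4 types.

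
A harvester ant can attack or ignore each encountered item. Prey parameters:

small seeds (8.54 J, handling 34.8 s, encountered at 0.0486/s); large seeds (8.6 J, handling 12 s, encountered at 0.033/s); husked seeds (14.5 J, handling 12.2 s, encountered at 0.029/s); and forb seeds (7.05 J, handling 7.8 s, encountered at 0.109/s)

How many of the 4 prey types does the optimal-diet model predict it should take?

Profitabilities (E/h, J/s): husked seeds 1.19, forb seeds 0.904, large seeds 0.717, small seeds 0.245. Add prey in this order while the next type's profitability exceeds the intake rate on those already taken.
Rate on top 1: 0.3106. forb seeds: 0.904 > 0.3106 → include.
Rate on top 2: 0.5395. large seeds: 0.717 > 0.5395 → include.
Rate on top 3: 0.5664. small seeds: 0.245 < 0.5664 → exclude; stop.
Optimal diet: husked seeds, forb seeds, large seeds — 3 of 4 types.

3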